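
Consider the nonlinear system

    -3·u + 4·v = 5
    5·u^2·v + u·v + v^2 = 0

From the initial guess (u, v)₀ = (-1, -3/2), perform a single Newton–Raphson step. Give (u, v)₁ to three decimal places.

At (-1, -3/2): F = (-8.000, -3.750).
Jacobian J = [[-3, 4], [10·u·v + v, 5·u^2 + u + 2·v]].
At the point, J = [[-3.000, 4.000], [13.500, 1.000]] (det J = -57.000).
Solving J·Δ = −F gives Δ = (0.123, 2.092).
Then the next iterate is (u, v)₁ = (-0.877, 0.592).

(-0.877, 0.592)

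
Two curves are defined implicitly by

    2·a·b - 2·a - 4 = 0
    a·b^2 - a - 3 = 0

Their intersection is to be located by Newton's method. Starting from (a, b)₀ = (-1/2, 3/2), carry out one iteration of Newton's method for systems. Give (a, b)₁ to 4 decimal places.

At (-1/2, 3/2): F = (-4.5000, -3.6250).
Jacobian J = [[2·b - 2, 2·a], [b^2 - 1, 2·a·b]].
At the point, J = [[1.0000, -1.0000], [1.2500, -1.5000]] (det J = -0.2500).
Solving J·Δ = −F gives Δ = (12.5000, 8.0000).
Then the next iterate is (a, b)₁ = (12.0000, 9.5000).

(12.0000, 9.5000)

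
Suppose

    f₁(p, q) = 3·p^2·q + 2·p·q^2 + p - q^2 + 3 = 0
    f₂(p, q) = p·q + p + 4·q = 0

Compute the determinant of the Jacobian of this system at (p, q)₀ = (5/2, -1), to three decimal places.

-78.000

J = [[6·p·q + 2·q^2 + 1, 3·p^2 + 4·p·q - 2·q], [q + 1, p + 4]].
At the point, J = [[-12.000, 10.750], [0.000, 6.500]].
det J = -78.000.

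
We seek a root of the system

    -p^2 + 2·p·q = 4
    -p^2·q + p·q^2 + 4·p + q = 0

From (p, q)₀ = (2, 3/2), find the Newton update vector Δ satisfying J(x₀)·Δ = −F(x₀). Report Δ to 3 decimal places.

(-9.500, -1.875)

At (2, 3/2): F = (-2.000, 8.000).
Jacobian J = [[-2·p + 2·q, 2·p], [-2·p·q + q^2 + 4, -p^2 + 2·p·q + 1]].
At the point, J = [[-1.000, 4.000], [0.250, 3.000]] (det J = -4.000).
Solving J·Δ = −F gives Δ = (-9.500, -1.875).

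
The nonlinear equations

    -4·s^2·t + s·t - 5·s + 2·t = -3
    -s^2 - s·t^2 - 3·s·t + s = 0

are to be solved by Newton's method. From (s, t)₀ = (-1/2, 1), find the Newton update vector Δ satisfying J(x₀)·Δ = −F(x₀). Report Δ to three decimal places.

(-14.375, -12.000)

At (-1/2, 1): F = (6.000, 1.250).
Jacobian J = [[-8·s·t + t - 5, -4·s^2 + s + 2], [-2·s - t^2 - 3·t + 1, -2·s·t - 3·s]].
At the point, J = [[0.000, 0.500], [-2.000, 2.500]] (det J = 1.000).
Solving J·Δ = −F gives Δ = (-14.375, -12.000).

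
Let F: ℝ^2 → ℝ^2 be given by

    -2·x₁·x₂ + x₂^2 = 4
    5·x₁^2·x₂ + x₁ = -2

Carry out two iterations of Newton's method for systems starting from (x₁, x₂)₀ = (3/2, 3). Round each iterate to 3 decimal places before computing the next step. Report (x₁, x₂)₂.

At (3/2, 3): F = (-4.000, 37.250).
Jacobian J = [[-2·x₂, -2·x₁ + 2·x₂], [10·x₁·x₂ + 1, 5·x₁^2]].
At the point, J = [[-6.000, 3.000], [46.000, 11.250]] (det J = -205.500).
Solving J·Δ = −F gives Δ = (-0.763, -0.192).
Then the next iterate is (x₁, x₂)₁ = (0.737, 2.808).
Round to (0.737, 2.808) and repeat: F = (-0.25413, 10.36309), J = [[-5.616, 4.142], [21.69496, 2.71584]].
Δ = (-0.415, -0.501), so (x₁, x₂)₂ = (0.322, 2.307).

(0.322, 2.307)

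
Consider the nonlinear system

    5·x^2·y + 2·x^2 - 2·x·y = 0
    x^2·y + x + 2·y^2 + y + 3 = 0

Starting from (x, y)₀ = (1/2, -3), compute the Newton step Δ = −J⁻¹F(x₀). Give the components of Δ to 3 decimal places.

At (1/2, -3): F = (-0.250, 17.750).
Jacobian J = [[10·x·y + 4·x - 2·y, 5·x^2 - 2·x], [2·x·y + 1, x^2 + 4·y + 1]].
At the point, J = [[-7.000, 0.250], [-2.000, -10.750]] (det J = 75.750).
Solving J·Δ = −F gives Δ = (0.023, 1.647).

(0.023, 1.647)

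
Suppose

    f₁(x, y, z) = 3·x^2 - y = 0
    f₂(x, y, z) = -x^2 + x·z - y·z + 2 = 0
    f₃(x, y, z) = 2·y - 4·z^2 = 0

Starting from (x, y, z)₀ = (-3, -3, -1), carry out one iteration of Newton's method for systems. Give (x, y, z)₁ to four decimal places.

(-1.2308, -4.8462, 0.7115)

At (-3, -3, -1): F = (30.0000, -7.0000, -10.0000).
Jacobian J = [[6·x, -1, 0], [-2·x + z, -z, x - y], [0, 2, -8·z]].
At the point, J = [[-18.0000, -1.0000, 0.0000], [5.0000, 1.0000, 0.0000], [0.0000, 2.0000, 8.0000]] (det J = -104.0000).
Solving J·Δ = −F gives Δ = (1.7692, -1.8462, 1.7115).
Then the next iterate is (x, y, z)₁ = (-1.2308, -4.8462, 0.7115).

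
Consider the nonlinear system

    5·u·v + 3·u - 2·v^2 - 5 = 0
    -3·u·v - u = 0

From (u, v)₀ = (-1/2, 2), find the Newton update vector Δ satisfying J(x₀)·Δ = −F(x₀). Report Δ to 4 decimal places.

At (-1/2, 2): F = (-19.5000, 3.5000).
Jacobian J = [[5·v + 3, 5·u - 4·v], [-3·v - 1, -3·u]].
At the point, J = [[13.0000, -10.5000], [-7.0000, 1.5000]] (det J = -54.0000).
Solving J·Δ = −F gives Δ = (0.1389, -1.6852).

(0.1389, -1.6852)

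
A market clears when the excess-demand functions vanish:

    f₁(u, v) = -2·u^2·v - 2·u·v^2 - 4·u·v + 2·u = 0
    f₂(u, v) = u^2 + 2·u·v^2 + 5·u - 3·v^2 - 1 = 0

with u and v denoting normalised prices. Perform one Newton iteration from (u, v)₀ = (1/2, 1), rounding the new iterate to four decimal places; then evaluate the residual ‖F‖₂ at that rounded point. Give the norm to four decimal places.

At (1/2, 1): F = (-2.5000, -0.2500).
Jacobian J = [[-4·u·v - 2·v^2 - 4·v + 2, -2·u^2 - 4·u·v - 4·u], [2·u + 2·v^2 + 5, 4·u·v - 6·v]].
At the point, J = [[-6.0000, -4.5000], [8.0000, -4.0000]] (det J = 60.0000).
Solving J·Δ = −F gives Δ = (-0.1479, -0.3583).
Then the next iterate is (u, v)₁ = (0.3521, 0.6417).
Re-evaluating at (0.3521, 0.6417): F = (-0.648654, -0.060888), so ‖F‖₂ = 0.6515.

0.6515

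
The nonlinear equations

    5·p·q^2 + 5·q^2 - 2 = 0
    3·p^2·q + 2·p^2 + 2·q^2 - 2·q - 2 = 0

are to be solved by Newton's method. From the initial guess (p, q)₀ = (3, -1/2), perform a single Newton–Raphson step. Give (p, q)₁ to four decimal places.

At (3, -1/2): F = (3.0000, 4.0000).
Jacobian J = [[5·q^2, 10·p·q + 10·q], [6·p·q + 4·p, 3·p^2 + 4·q - 2]].
At the point, J = [[1.2500, -20.0000], [3.0000, 23.0000]] (det J = 88.7500).
Solving J·Δ = −F gives Δ = (-1.6789, 0.0451).
Then the next iterate is (p, q)₁ = (1.3211, -0.4549).

(1.3211, -0.4549)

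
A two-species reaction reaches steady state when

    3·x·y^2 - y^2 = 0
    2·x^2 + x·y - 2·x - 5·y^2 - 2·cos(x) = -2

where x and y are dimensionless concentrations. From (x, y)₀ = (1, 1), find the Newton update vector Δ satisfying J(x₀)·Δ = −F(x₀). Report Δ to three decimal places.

(-0.124, -0.407)

At (1, 1): F = (2.000, -3.08060).
Jacobian J = [[3·y^2, 6·x·y - 2·y], [4·x + y + 2·sin(x) - 2, x - 10·y]].
At the point, J = [[3.000, 4.000], [4.68294, -9.000]] (det J = -45.73177).
Solving J·Δ = −F gives Δ = (-0.124, -0.407).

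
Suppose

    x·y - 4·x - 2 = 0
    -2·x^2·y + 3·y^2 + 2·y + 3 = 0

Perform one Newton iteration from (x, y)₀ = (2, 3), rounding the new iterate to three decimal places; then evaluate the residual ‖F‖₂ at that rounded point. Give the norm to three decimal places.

69.260

At (2, 3): F = (-4.000, 12.000).
Jacobian J = [[y - 4, x], [-4·x·y, -2·x^2 + 6·y + 2]].
At the point, J = [[-1.000, 2.000], [-24.000, 12.000]] (det J = 36.000).
Solving J·Δ = −F gives Δ = (2.000, 3.000).
Then the next iterate is (x, y)₁ = (4.000, 6.000).
Re-evaluating at (4.000, 6.000): F = (6.000, -69.000), so ‖F‖₂ = 69.260.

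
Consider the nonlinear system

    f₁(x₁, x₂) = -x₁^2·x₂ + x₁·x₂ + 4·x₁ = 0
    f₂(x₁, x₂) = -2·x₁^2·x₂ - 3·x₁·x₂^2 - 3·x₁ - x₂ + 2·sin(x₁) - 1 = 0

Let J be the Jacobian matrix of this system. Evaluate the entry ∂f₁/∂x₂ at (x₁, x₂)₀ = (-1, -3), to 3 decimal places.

∂f₁/∂x₂ = -x₁^2 + x₁.
At (-1, -3) this is -2.000.

-2.000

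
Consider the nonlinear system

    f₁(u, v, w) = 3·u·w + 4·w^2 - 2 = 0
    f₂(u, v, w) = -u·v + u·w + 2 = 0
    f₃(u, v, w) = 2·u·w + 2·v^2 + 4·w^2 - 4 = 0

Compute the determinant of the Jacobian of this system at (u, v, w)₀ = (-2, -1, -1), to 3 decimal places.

J = [[3·w, 0, 3·u + 8·w], [-v + w, -u, u], [2·w, 4·v, 2·u + 8·w]].
At the point, J = [[-3.000, 0.000, -14.000], [0.000, 2.000, -2.000], [-2.000, -4.000, -12.000]].
det J = 40.000.

40.000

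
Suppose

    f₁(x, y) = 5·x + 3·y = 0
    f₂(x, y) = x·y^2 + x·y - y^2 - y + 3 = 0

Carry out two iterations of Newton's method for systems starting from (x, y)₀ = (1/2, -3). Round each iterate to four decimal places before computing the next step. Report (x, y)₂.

At (1/2, -3): F = (-6.5000, 0.0000).
Jacobian J = [[5, 3], [y^2 + y, 2·x·y + x - 2·y - 1]].
At the point, J = [[5.0000, 3.0000], [6.0000, 2.5000]] (det J = -5.5000).
Solving J·Δ = −F gives Δ = (-2.9545, 7.0909).
Then the next iterate is (x, y)₁ = (-2.4545, 4.0909).
Round to (-2.4545, 4.0909) and repeat: F = (0.0002, -68.944670), J = [[5.0000, 3.0000], [20.826363, -31.718528]].
Δ = (0.9356, -1.5593), so (x, y)₂ = (-1.5189, 2.5316).

(-1.5189, 2.5316)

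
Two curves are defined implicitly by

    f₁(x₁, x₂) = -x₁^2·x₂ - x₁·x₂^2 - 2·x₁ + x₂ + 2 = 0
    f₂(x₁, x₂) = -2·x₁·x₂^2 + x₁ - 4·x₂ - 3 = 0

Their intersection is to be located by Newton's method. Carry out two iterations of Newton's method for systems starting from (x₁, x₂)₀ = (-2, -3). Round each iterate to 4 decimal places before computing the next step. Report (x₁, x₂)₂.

(-0.6101, -1.2893)

At (-2, -3): F = (33.0000, 43.0000).
Jacobian J = [[-2·x₁·x₂ - x₂^2 - 2, -x₁^2 - 2·x₁·x₂ + 1], [-2·x₂^2 + 1, -4·x₁·x₂ - 4]].
At the point, J = [[-23.0000, -15.0000], [-17.0000, -28.0000]] (det J = 389.0000).
Solving J·Δ = −F gives Δ = (0.7172, 1.1003).
Then the next iterate is (x₁, x₂)₁ = (-1.2828, -1.8997).
Round to (-1.2828, -1.8997) and repeat: F = (10.421446, 12.574891), J = [[-10.482730, -5.519446], [-6.217720, -13.747741]].
Δ = (0.6727, 0.6104), so (x₁, x₂)₂ = (-0.6101, -1.2893).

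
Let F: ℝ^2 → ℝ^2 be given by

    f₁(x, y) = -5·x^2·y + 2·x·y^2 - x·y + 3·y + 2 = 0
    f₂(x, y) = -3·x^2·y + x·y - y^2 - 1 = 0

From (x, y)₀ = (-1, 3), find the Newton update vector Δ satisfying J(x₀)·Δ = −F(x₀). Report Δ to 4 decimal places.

At (-1, 3): F = (-19.0000, -22.0000).
Jacobian J = [[-10·x·y + 2·y^2 - y, -5·x^2 + 4·x·y - x + 3], [-6·x·y + y, -3·x^2 + x - 2·y]].
At the point, J = [[45.0000, -13.0000], [21.0000, -10.0000]] (det J = -177.0000).
Solving J·Δ = −F gives Δ = (-0.5424, -3.3390).

(-0.5424, -3.3390)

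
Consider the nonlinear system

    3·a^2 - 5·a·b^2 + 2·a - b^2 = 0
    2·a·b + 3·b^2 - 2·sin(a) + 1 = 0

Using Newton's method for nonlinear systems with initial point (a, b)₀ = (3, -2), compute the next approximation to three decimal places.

(1.917, -1.516)

At (3, -2): F = (-31.000, 0.71776).
Jacobian J = [[6·a - 5·b^2 + 2, -10·a·b - 2·b], [2·b - 2·cos(a), 2·a + 6·b]].
At the point, J = [[0.000, 64.000], [-2.02002, -6.000]] (det J = 129.28096).
Solving J·Δ = −F gives Δ = (-1.083, 0.484).
Then the next iterate is (a, b)₁ = (1.917, -1.516).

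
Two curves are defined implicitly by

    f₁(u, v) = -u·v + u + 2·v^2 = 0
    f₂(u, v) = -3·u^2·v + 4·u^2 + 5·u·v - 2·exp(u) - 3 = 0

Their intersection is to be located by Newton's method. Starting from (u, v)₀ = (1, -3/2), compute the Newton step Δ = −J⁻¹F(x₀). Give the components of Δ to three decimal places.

At (1, -3/2): F = (7.000, -7.43656).
Jacobian J = [[-v + 1, -u + 4·v], [-6·u·v + 8·u + 5·v - 2·exp(u), -3·u^2 + 5·u]].
At the point, J = [[2.500, -7.000], [4.06344, 2.000]] (det J = 33.44405).
Solving J·Δ = −F gives Δ = (1.138, 1.406).

(1.138, 1.406)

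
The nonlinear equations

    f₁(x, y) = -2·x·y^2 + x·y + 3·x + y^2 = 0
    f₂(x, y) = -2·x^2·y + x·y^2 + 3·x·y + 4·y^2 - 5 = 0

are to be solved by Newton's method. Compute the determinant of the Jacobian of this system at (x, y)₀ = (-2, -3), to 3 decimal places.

-300.000

J = [[-2·y^2 + y + 3, -4·x·y + x + 2·y], [-4·x·y + y^2 + 3·y, -2·x^2 + 2·x·y + 3·x + 8·y]].
At the point, J = [[-18.000, -32.000], [-24.000, -26.000]].
det J = -300.000.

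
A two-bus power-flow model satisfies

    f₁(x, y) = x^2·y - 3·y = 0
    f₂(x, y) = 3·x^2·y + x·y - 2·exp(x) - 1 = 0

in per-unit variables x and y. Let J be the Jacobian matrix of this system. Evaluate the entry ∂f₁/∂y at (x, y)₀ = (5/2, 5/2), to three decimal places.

3.250

∂f₁/∂y = x^2 - 3.
At (5/2, 5/2) this is 3.250.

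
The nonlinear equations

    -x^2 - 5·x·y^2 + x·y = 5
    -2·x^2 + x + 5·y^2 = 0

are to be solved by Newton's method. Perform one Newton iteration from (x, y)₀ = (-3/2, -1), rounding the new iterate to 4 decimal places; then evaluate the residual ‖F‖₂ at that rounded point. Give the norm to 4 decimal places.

At (-3/2, -1): F = (1.7500, -1.0000).
Jacobian J = [[-2·x - 5·y^2 + y, -10·x·y + x], [-4·x + 1, 10·y]].
At the point, J = [[-3.0000, -16.5000], [7.0000, -10.0000]] (det J = 145.5000).
Solving J·Δ = −F gives Δ = (0.2337, 0.0636).
Then the next iterate is (x, y)₁ = (-1.2663, -0.9364).
Re-evaluating at (-1.2663, -0.9364): F = (0.133991, -0.089107), so ‖F‖₂ = 0.1609.

0.1609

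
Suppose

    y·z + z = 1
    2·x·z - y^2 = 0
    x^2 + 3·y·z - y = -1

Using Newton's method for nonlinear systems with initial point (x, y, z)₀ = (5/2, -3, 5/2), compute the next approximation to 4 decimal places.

(1.0169, -1.4559, 1.4301)

At (5/2, -3, 5/2): F = (-6.0000, 3.5000, -12.2500).
Jacobian J = [[0, z, y + 1], [2·z, -2·y, 2·x], [2·x, 3·z - 1, 3·y]].
At the point, J = [[0.0000, 2.5000, -2.0000], [5.0000, 6.0000, 5.0000], [5.0000, 6.5000, -9.0000]] (det J = 170.0000).
Solving J·Δ = −F gives Δ = (-1.4831, 1.5441, -1.0699).
Then the next iterate is (x, y, z)₁ = (1.0169, -1.4559, 1.4301).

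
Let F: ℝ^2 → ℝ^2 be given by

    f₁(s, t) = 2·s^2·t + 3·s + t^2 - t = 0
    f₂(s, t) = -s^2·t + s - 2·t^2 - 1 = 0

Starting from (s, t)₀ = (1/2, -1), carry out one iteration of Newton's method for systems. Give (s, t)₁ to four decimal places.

(-0.1429, -0.0571)

At (1/2, -1): F = (3.0000, -2.2500).
Jacobian J = [[4·s·t + 3, 2·s^2 + 2·t - 1], [-2·s·t + 1, -s^2 - 4·t]].
At the point, J = [[1.0000, -2.5000], [2.0000, 3.7500]] (det J = 8.7500).
Solving J·Δ = −F gives Δ = (-0.6429, 0.9429).
Then the next iterate is (s, t)₁ = (-0.1429, -0.0571).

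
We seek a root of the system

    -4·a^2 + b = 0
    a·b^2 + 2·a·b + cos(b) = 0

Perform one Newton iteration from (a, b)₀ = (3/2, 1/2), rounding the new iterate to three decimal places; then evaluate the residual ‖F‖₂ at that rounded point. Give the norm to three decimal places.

At (3/2, 1/2): F = (-8.500, 2.75258).
Jacobian J = [[-8·a, 1], [b^2 + 2·b, 2·a·b + 2·a - sin(b)]].
At the point, J = [[-12.000, 1.000], [1.250, 4.02057]] (det J = -49.49689).
Solving J·Δ = −F gives Δ = (-0.746, -0.453).
Then the next iterate is (a, b)₁ = (0.754, 0.047).
Re-evaluating at (0.754, 0.047): F = (-2.22706, 1.07144), so ‖F‖₂ = 2.471.

2.471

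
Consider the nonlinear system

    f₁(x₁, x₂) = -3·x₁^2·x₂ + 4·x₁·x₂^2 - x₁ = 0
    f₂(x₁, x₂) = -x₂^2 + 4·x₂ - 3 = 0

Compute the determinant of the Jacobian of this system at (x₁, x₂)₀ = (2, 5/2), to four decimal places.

6.0000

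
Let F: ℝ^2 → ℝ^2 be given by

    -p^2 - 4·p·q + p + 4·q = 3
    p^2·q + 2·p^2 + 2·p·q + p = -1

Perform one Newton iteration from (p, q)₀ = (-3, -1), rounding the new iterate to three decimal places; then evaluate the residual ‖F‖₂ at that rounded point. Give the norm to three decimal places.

At (-3, -1): F = (-31.000, 13.000).
Jacobian J = [[-2·p - 4·q + 1, -4·p + 4], [2·p·q + 4·p + 2·q + 1, p^2 + 2·p]].
At the point, J = [[11.000, 16.000], [-7.000, 3.000]] (det J = 145.000).
Solving J·Δ = −F gives Δ = (2.076, 0.510).
Then the next iterate is (p, q)₁ = (-0.924, -0.490).
Re-evaluating at (-0.924, -0.490): F = (-8.54882, 2.27072), so ‖F‖₂ = 8.845.

8.845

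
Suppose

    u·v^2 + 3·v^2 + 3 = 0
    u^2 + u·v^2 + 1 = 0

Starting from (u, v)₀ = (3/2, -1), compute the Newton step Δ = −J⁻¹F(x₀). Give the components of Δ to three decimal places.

At (3/2, -1): F = (7.500, 4.750).
Jacobian J = [[v^2, 2·u·v + 6·v], [2·u + v^2, 2·u·v]].
At the point, J = [[1.000, -9.000], [4.000, -3.000]] (det J = 33.000).
Solving J·Δ = −F gives Δ = (-0.614, 0.765).

(-0.614, 0.765)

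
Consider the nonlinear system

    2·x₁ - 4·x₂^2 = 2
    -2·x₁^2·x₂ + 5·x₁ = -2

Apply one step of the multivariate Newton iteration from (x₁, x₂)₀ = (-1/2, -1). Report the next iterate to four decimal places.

(-0.3600, -0.1600)

At (-1/2, -1): F = (-7.0000, 0.0000).
Jacobian J = [[2, -8·x₂], [-4·x₁·x₂ + 5, -2·x₁^2]].
At the point, J = [[2.0000, 8.0000], [3.0000, -0.5000]] (det J = -25.0000).
Solving J·Δ = −F gives Δ = (0.1400, 0.8400).
Then the next iterate is (x₁, x₂)₁ = (-0.3600, -0.1600).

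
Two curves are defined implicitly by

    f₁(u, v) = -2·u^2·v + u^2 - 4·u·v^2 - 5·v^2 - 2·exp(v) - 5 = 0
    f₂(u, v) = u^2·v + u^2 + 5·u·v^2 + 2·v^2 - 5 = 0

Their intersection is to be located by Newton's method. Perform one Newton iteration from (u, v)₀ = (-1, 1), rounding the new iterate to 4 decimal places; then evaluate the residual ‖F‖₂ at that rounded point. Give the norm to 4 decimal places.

5.7247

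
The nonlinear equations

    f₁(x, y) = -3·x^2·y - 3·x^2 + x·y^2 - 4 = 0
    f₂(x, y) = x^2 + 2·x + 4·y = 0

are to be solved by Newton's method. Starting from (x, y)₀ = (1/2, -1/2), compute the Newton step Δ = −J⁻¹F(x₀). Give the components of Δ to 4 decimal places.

(-14.3500, 10.9500)

At (1/2, -1/2): F = (-4.2500, -0.7500).
Jacobian J = [[-6·x·y - 6·x + y^2, -3·x^2 + 2·x·y], [2·x + 2, 4]].
At the point, J = [[-1.2500, -1.2500], [3.0000, 4.0000]] (det J = -1.2500).
Solving J·Δ = −F gives Δ = (-14.3500, 10.9500).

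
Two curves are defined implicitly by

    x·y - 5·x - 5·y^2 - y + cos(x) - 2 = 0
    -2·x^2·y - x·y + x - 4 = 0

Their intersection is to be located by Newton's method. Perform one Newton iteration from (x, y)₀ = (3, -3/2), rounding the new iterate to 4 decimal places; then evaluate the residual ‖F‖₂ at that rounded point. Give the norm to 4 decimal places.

31.4772

At (3, -3/2): F = (-32.239992, 30.5000).
Jacobian J = [[y - sin(x) - 5, x - 10·y - 1], [-4·x·y - y + 1, -2·x^2 - x]].
At the point, J = [[-6.641120, 17.0000], [20.5000, -21.0000]] (det J = -209.036480).
Solving J·Δ = −F gives Δ = (0.7584, 2.1928).
Then the next iterate is (x, y)₁ = (3.7584, 0.6928).
Re-evaluating at (3.7584, 0.6928): F = (-22.096569, -22.417810), so ‖F‖₂ = 31.4772.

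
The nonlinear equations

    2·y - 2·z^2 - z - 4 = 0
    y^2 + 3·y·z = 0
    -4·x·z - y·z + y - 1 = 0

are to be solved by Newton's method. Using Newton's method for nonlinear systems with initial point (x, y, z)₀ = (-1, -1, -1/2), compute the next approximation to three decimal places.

(12.600, 5.200, -6.900)

At (-1, -1, -1/2): F = (-6.000, 2.500, -4.500).
Jacobian J = [[0, 2, -4·z - 1], [0, 2·y + 3·z, 3·y], [-4·z, -z + 1, -4·x - y]].
At the point, J = [[0.000, 2.000, 1.000], [0.000, -3.500, -3.000], [2.000, 1.500, 5.000]] (det J = -5.000).
Solving J·Δ = −F gives Δ = (13.600, 6.200, -6.400).
Then the next iterate is (x, y, z)₁ = (12.600, 5.200, -6.900).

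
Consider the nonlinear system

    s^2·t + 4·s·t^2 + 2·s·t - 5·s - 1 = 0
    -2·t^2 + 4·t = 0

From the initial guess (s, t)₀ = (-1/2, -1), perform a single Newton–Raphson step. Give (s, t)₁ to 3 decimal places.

At (-1/2, -1): F = (0.250, -6.000).
Jacobian J = [[2·s·t + 4·t^2 + 2·t - 5, s^2 + 8·s·t + 2·s], [0, -4·t + 4]].
At the point, J = [[-2.000, 3.250], [0.000, 8.000]] (det J = -16.000).
Solving J·Δ = −F gives Δ = (1.344, 0.750).
Then the next iterate is (s, t)₁ = (0.844, -0.250).

(0.844, -0.250)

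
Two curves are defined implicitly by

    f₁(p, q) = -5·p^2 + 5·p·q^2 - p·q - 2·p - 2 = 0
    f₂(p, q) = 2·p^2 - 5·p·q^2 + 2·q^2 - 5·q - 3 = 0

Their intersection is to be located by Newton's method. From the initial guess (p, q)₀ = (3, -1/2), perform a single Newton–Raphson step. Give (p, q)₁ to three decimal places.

At (3, -1/2): F = (-47.750, 14.250).
Jacobian J = [[-10·p + 5·q^2 - q - 2, 10·p·q - p], [4·p - 5·q^2, -10·p·q + 4·q - 5]].
At the point, J = [[-30.250, -18.000], [10.750, 8.000]] (det J = -48.500).
Solving J·Δ = −F gives Δ = (-2.588, 1.696).
Then the next iterate is (p, q)₁ = (0.412, 1.196).

(0.412, 1.196)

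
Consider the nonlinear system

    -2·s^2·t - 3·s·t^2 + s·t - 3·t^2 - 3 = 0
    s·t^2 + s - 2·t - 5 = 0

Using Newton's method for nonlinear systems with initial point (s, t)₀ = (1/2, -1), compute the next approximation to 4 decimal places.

(3.8750, 0.5833)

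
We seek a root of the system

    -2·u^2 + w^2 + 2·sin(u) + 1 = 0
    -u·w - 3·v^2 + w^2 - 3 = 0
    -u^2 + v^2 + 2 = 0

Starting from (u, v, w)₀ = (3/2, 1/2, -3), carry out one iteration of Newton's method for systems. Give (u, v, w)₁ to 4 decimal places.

(1.2119, -0.3644, -1.4695)

At (3/2, 1/2, -3): F = (7.494990, 9.7500, 0.0000).
Jacobian J = [[-4·u + 2·cos(u), 0, 2·w], [-w, -6·v, -u + 2·w], [-2·u, 2·v, 0]].
At the point, J = [[-5.858526, 0.0000, -6.0000], [3.0000, -3.0000, -7.5000], [-3.0000, 1.0000, 0.0000]] (det J = -7.938942).
Solving J·Δ = −F gives Δ = (-0.2881, -0.8644, 1.5305).
Then the next iterate is (u, v, w)₁ = (1.2119, -0.3644, -1.4695).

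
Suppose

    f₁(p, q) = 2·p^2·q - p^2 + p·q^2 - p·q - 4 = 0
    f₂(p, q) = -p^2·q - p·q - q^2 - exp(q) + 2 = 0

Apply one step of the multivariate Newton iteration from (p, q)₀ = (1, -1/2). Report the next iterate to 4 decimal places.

(-0.6154, -0.6740)

At (1, -1/2): F = (-5.2500, 2.143469).
Jacobian J = [[4·p·q - 2·p + q^2 - q, 2·p^2 + 2·p·q - p], [-2·p·q - q, -p^2 - p - 2·q - exp(q)]].
At the point, J = [[-3.2500, 0.0000], [1.5000, -1.606531]] (det J = 5.221225).
Solving J·Δ = −F gives Δ = (-1.6154, -0.1740).
Then the next iterate is (p, q)₁ = (-0.6154, -0.6740).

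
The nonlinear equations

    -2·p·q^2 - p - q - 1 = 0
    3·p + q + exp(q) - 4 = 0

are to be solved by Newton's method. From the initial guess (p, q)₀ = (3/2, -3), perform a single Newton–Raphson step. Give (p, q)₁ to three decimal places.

At (3/2, -3): F = (-26.500, -2.45021).
Jacobian J = [[-2·q^2 - 1, -4·p·q - 1], [3, exp(q) + 1]].
At the point, J = [[-19.000, 17.000], [3.000, 1.04979]] (det J = -70.94595).
Solving J·Δ = −F gives Δ = (0.195, 1.777).
Then the next iterate is (p, q)₁ = (1.695, -1.223).

(1.695, -1.223)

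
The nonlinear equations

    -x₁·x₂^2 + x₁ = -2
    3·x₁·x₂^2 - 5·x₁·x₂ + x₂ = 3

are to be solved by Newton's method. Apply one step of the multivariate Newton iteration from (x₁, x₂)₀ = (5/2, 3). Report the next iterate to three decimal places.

(0.761, 2.727)

At (5/2, 3): F = (-18.000, 30.000).
Jacobian J = [[-x₂^2 + 1, -2·x₁·x₂], [3·x₂^2 - 5·x₂, 6·x₁·x₂ - 5·x₁ + 1]].
At the point, J = [[-8.000, -15.000], [12.000, 33.500]] (det J = -88.000).
Solving J·Δ = −F gives Δ = (-1.739, -0.273).
Then the next iterate is (x₁, x₂)₁ = (0.761, 2.727).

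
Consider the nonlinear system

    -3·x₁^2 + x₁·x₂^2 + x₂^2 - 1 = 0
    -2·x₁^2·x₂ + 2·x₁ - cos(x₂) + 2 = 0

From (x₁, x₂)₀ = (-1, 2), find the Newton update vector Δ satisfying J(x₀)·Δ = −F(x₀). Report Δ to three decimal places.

(0.400, 0.382)

At (-1, 2): F = (-4.000, -3.58385).
Jacobian J = [[-6·x₁ + x₂^2, 2·x₁·x₂ + 2·x₂], [-4·x₁·x₂ + 2, -2·x₁^2 + sin(x₂)]].
At the point, J = [[10.000, 0.000], [10.000, -1.09070]] (det J = -10.90703).
Solving J·Δ = −F gives Δ = (0.400, 0.382).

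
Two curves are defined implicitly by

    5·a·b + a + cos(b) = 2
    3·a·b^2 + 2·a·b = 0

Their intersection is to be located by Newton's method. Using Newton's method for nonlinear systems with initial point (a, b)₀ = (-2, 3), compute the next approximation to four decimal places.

At (-2, 3): F = (-34.989992, -66.0000).
Jacobian J = [[5·b + 1, 5·a - sin(b)], [3·b^2 + 2·b, 6·a·b + 2·a]].
At the point, J = [[16.0000, -10.141120], [33.0000, -40.0000]] (det J = -305.343040).
Solving J·Δ = −F gives Δ = (2.3917, 0.3231).
Then the next iterate is (a, b)₁ = (0.3917, 3.3231).

(0.3917, 3.3231)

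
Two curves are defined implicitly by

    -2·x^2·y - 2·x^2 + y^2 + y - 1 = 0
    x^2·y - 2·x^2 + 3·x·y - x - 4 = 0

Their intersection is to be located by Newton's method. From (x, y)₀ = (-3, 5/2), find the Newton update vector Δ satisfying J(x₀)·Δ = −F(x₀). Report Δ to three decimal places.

At (-3, 5/2): F = (-55.250, -19.000).
Jacobian J = [[-4·x·y - 4·x, -2·x^2 + 2·y + 1], [2·x·y - 4·x + 3·y - 1, x^2 + 3·x]].
At the point, J = [[42.000, -12.000], [3.500, 0.000]] (det J = 42.000).
Solving J·Δ = −F gives Δ = (5.429, 14.396).

(5.429, 14.396)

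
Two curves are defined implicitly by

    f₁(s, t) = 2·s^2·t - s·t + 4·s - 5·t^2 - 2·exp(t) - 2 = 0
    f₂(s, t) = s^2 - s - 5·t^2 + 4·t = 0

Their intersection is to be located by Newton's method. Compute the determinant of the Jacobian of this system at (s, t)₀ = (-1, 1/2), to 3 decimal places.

J = [[4·s·t - t + 4, 2·s^2 - s - 10·t - 2·exp(t)], [2·s - 1, -10·t + 4]].
At the point, J = [[1.500, -5.29744], [-3.000, -1.000]].
det J = -17.392.

-17.392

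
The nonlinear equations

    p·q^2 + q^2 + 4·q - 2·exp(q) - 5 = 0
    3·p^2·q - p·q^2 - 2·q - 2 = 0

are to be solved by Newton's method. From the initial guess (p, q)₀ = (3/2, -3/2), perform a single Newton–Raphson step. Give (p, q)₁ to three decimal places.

(-0.996, -4.398)

At (3/2, -3/2): F = (-5.82126, -12.500).
Jacobian J = [[q^2, 2·p·q + 2·q - 2·exp(q) + 4], [6·p·q - q^2, 3·p^2 - 2·p·q - 2]].
At the point, J = [[2.250, -3.94626], [-15.750, 9.250]] (det J = -41.34110).
Solving J·Δ = −F gives Δ = (-2.496, -2.898).
Then the next iterate is (p, q)₁ = (-0.996, -4.398).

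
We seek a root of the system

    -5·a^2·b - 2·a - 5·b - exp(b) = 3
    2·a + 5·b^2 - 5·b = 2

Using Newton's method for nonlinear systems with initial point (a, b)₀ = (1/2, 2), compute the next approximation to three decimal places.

(-1.043, 1.606)

At (1/2, 2): F = (-23.88906, 9.000).
Jacobian J = [[-10·a·b - 2, -5·a^2 - exp(b) - 5], [2, 10·b - 5]].
At the point, J = [[-12.000, -13.63906], [2.000, 15.000]] (det J = -152.72189).
Solving J·Δ = −F gives Δ = (-1.543, -0.394).
Then the next iterate is (a, b)₁ = (-1.043, 1.606).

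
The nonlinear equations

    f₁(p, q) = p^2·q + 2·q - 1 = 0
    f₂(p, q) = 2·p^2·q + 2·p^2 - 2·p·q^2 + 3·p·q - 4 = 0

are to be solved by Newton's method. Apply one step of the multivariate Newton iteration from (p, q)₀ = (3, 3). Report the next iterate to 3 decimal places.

(1.750, 2.137)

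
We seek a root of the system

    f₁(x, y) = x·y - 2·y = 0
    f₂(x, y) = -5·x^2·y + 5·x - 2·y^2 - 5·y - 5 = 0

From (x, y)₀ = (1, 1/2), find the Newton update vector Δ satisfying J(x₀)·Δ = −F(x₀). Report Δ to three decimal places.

At (1, 1/2): F = (-0.500, -5.500).
Jacobian J = [[y, x - 2], [-10·x·y + 5, -5·x^2 - 4·y - 5]].
At the point, J = [[0.500, -1.000], [0.000, -12.000]] (det J = -6.000).
Solving J·Δ = −F gives Δ = (0.083, -0.458).

(0.083, -0.458)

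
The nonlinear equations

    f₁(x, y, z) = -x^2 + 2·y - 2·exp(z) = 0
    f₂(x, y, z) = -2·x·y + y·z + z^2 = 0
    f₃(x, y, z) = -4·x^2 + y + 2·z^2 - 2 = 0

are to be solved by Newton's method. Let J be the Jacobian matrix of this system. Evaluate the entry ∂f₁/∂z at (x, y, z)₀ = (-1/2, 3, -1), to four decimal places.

∂f₁/∂z = -2·exp(z).
At (-1/2, 3, -1) this is -0.7358.

-0.7358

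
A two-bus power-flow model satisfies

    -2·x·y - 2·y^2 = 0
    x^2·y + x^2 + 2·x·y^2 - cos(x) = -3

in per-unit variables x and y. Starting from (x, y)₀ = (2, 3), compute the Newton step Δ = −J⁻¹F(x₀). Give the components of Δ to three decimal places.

At (2, 3): F = (-30.000, 55.41615).
Jacobian J = [[-2·y, -2·x - 4·y], [2·x·y + 2·x + 2·y^2 + sin(x), x^2 + 4·x·y]].
At the point, J = [[-6.000, -16.000], [34.90930, 28.000]] (det J = 390.54876).
Solving J·Δ = −F gives Δ = (-0.119, -1.830).

(-0.119, -1.830)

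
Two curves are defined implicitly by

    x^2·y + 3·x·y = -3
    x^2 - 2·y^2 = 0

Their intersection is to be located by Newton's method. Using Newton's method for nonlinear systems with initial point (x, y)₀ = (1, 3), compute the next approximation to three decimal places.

(0.404, 1.484)

At (1, 3): F = (15.000, -17.000).
Jacobian J = [[2·x·y + 3·y, x^2 + 3·x], [2·x, -4·y]].
At the point, J = [[15.000, 4.000], [2.000, -12.000]] (det J = -188.000).
Solving J·Δ = −F gives Δ = (-0.596, -1.516).
Then the next iterate is (x, y)₁ = (0.404, 1.484).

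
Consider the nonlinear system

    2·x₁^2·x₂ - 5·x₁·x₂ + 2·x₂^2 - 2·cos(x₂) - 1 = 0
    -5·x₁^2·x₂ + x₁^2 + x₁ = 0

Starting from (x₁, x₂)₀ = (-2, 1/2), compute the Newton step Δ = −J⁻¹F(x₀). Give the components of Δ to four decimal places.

At (-2, 1/2): F = (6.744835, -8.0000).
Jacobian J = [[4·x₁·x₂ - 5·x₂, 2·x₁^2 - 5·x₁ + 4·x₂ + 2·sin(x₂)], [-10·x₁·x₂ + 2·x₁ + 1, -5·x₁^2]].
At the point, J = [[-6.5000, 20.958851], [7.0000, -20.0000]] (det J = -16.711958).
Solving J·Δ = −F gives Δ = (1.9611, 0.2864).

(1.9611, 0.2864)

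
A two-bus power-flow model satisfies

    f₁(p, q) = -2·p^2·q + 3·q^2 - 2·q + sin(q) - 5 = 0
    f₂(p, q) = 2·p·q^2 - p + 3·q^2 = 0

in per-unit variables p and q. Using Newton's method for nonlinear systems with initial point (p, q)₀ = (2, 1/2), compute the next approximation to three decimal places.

At (2, 1/2): F = (-8.77057, -0.250).
Jacobian J = [[-4·p·q, -2·p^2 + 6·q + cos(q) - 2], [2·q^2 - 1, 4·p·q + 6·q]].
At the point, J = [[-4.000, -6.12242], [-0.500, 7.000]] (det J = -31.06121).
Solving J·Δ = −F gives Δ = (-2.026, -0.109).
Then the next iterate is (p, q)₁ = (-0.026, 0.391).

(-0.026, 0.391)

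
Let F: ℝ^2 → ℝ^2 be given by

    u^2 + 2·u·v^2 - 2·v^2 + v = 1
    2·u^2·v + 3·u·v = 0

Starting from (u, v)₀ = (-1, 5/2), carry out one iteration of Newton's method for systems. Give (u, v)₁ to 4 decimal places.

At (-1, 5/2): F = (-22.5000, -2.5000).
Jacobian J = [[2·u + 2·v^2, 4·u·v - 4·v + 1], [4·u·v + 3·v, 2·u^2 + 3·u]].
At the point, J = [[10.5000, -19.0000], [-2.5000, -1.0000]] (det J = -58.0000).
Solving J·Δ = −F gives Δ = (-0.4310, -1.4224).
Then the next iterate is (u, v)₁ = (-1.4310, 1.0776).

(-1.4310, 1.0776)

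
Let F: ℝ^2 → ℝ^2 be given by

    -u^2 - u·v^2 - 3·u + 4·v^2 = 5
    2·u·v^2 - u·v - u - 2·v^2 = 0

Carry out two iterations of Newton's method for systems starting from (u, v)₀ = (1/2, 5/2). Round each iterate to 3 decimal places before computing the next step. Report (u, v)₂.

(1.658, 2.253)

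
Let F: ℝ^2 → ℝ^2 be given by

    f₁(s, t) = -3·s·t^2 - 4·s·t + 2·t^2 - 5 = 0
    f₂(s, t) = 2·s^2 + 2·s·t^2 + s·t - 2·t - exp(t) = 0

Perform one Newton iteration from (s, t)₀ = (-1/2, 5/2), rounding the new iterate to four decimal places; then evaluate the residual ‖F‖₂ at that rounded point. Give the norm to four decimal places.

8.1332

At (-1/2, 5/2): F = (21.8750, -24.182494).
Jacobian J = [[-3·t^2 - 4·t, -6·s·t - 4·s + 4·t], [4·s + 2·t^2 + t, 4·s·t + s - exp(t) - 2]].
At the point, J = [[-28.7500, 19.5000], [13.0000, -19.682494]] (det J = 312.371701).
Solving J·Δ = −F gives Δ = (-0.1313, -1.3153).
Then the next iterate is (s, t)₁ = (-0.6313, 1.1847).
Re-evaluating at (-0.6313, 1.1847): F = (3.456748, -7.362004), so ‖F‖₂ = 8.1332.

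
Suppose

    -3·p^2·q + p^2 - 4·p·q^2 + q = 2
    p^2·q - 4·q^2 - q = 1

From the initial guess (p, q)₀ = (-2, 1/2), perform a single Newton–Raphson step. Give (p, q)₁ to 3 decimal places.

(-2.000, 0.000)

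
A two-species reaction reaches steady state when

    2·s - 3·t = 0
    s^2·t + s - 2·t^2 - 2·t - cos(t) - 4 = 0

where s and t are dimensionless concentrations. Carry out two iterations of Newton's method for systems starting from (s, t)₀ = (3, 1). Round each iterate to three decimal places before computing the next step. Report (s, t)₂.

(2.522, 1.681)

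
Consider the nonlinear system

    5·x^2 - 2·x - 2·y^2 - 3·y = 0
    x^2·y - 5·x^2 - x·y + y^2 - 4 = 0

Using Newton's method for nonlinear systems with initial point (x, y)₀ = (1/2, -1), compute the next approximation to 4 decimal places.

(1.1786, -4.2857)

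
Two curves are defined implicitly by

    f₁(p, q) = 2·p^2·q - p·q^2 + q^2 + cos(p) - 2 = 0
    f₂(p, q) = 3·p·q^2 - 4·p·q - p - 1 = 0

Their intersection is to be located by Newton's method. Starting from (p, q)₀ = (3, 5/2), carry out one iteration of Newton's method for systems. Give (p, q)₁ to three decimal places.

(1.890, 2.086)

At (3, 5/2): F = (29.51001, 22.250).
Jacobian J = [[4·p·q - q^2 - sin(p), 2·p^2 - 2·p·q + 2·q], [3·q^2 - 4·q - 1, 6·p·q - 4·p]].
At the point, J = [[23.60888, 8.000], [7.750, 33.000]] (det J = 717.09304).
Solving J·Δ = −F gives Δ = (-1.110, -0.414).
Then the next iterate is (p, q)₁ = (1.890, 2.086).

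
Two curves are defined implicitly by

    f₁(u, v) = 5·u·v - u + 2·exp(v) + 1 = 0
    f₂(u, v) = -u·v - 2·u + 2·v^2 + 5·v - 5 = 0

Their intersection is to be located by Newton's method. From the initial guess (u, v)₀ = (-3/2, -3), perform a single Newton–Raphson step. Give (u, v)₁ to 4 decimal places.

(0.2185, -3.3239)

At (-3/2, -3): F = (25.099574, -3.5000).
Jacobian J = [[5·v - 1, 5·u + 2·exp(v)], [-v - 2, -u + 4·v + 5]].
At the point, J = [[-16.0000, -7.400426], [1.0000, -5.5000]] (det J = 95.400426).
Solving J·Δ = −F gives Δ = (1.7185, -0.3239).
Then the next iterate is (u, v)₁ = (0.2185, -3.3239).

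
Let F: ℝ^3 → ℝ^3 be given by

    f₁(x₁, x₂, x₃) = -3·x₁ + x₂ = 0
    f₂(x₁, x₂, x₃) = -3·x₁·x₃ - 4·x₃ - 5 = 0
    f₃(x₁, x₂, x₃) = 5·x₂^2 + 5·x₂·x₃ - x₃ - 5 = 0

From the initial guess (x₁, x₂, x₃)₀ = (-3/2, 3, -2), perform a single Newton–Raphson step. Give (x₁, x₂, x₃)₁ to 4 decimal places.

(-1.2222, -3.6667, 6.6667)

At (-3/2, 3, -2): F = (7.5000, -6.0000, 12.0000).
Jacobian J = [[-3, 1, 0], [-3·x₃, 0, -3·x₁ - 4], [0, 10·x₂ + 5·x₃, 5·x₂ - 1]].
At the point, J = [[-3.0000, 1.0000, 0.0000], [6.0000, 0.0000, 0.5000], [0.0000, 20.0000, 14.0000]] (det J = -54.0000).
Solving J·Δ = −F gives Δ = (0.2778, -6.6667, 8.6667).
Then the next iterate is (x₁, x₂, x₃)₁ = (-1.2222, -3.6667, 6.6667).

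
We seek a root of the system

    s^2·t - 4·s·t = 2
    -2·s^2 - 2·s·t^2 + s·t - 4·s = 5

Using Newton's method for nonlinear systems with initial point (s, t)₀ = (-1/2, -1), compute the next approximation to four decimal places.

At (-1/2, -1): F = (-4.2500, -2.0000).
Jacobian J = [[2·s·t - 4·t, s^2 - 4·s], [-4·s - 2·t^2 + t - 4, -4·s·t + s]].
At the point, J = [[5.0000, 2.2500], [-5.0000, -2.5000]] (det J = -1.2500).
Solving J·Δ = −F gives Δ = (12.1000, -25.0000).
Then the next iterate is (s, t)₁ = (11.6000, -26.0000).

(11.6000, -26.0000)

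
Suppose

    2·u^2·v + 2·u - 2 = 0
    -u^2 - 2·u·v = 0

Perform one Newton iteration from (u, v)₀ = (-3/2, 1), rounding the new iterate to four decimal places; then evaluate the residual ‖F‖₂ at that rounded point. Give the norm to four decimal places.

0.2138

At (-3/2, 1): F = (-0.5000, 0.7500).
Jacobian J = [[4·u·v + 2, 2·u^2], [-2·u - 2·v, -2·u]].
At the point, J = [[-4.0000, 4.5000], [1.0000, 3.0000]] (det J = -16.5000).
Solving J·Δ = −F gives Δ = (-0.2955, -0.1515).
Then the next iterate is (u, v)₁ = (-1.7955, 0.8485).
Re-evaluating at (-1.7955, 0.8485): F = (-0.120177, -0.176857), so ‖F‖₂ = 0.2138.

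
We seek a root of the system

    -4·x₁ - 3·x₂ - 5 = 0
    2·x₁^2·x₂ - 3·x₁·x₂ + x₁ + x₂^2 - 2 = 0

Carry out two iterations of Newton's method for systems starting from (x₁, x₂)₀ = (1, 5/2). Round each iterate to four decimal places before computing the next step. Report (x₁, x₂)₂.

(-6.3226, 6.7634)

At (1, 5/2): F = (-16.5000, 2.7500).
Jacobian J = [[-4, -3], [4·x₁·x₂ - 3·x₂ + 1, 2·x₁^2 - 3·x₁ + 2·x₂]].
At the point, J = [[-4.0000, -3.0000], [3.5000, 4.0000]] (det J = -5.5000).
Solving J·Δ = −F gives Δ = (-10.5000, 8.5000).
Then the next iterate is (x₁, x₂)₁ = (-9.5000, 11.0000).
Round to (-9.5000, 11.0000) and repeat: F = (0.0000, 2408.5000), J = [[-4.0000, -3.0000], [-450.0000, 231.0000]].
Δ = (3.1774, -4.2366), so (x₁, x₂)₂ = (-6.3226, 6.7634).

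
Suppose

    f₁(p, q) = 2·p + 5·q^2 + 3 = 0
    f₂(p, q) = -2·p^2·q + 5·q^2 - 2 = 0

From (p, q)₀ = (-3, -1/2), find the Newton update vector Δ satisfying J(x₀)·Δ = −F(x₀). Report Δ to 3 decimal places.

(1.072, 0.079)

At (-3, -1/2): F = (-1.750, 8.250).
Jacobian J = [[2, 10·q], [-4·p·q, -2·p^2 + 10·q]].
At the point, J = [[2.000, -5.000], [-6.000, -23.000]] (det J = -76.000).
Solving J·Δ = −F gives Δ = (1.072, 0.079).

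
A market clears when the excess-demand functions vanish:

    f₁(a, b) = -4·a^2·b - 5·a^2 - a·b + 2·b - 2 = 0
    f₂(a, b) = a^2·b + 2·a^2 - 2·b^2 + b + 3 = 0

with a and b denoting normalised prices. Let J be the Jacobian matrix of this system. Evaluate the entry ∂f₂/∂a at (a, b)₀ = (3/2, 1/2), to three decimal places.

7.500

∂f₂/∂a = 2·a·b + 4·a.
At (3/2, 1/2) this is 7.500.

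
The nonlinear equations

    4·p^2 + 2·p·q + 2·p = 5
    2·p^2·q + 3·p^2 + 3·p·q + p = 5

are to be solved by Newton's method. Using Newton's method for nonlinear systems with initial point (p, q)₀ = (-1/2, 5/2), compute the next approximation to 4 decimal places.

(-0.4000, -4.7000)

At (-1/2, 5/2): F = (-7.5000, -7.2500).
Jacobian J = [[8·p + 2·q + 2, 2·p], [4·p·q + 6·p + 3·q + 1, 2·p^2 + 3·p]].
At the point, J = [[3.0000, -1.0000], [0.5000, -1.0000]] (det J = -2.5000).
Solving J·Δ = −F gives Δ = (0.1000, -7.2000).
Then the next iterate is (p, q)₁ = (-0.4000, -4.7000).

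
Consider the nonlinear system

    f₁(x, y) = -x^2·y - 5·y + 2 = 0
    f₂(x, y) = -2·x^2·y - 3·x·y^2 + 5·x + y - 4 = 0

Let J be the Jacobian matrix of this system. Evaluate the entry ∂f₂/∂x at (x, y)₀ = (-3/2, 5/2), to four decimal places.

1.2500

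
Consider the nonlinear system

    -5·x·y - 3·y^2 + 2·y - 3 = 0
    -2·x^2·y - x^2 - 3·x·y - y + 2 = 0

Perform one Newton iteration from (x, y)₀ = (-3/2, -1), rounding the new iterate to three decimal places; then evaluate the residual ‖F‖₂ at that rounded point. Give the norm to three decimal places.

4.815

At (-3/2, -1): F = (-15.500, 0.750).
Jacobian J = [[-5·y, -5·x - 6·y + 2], [-4·x·y - 2·x - 3·y, -2·x^2 - 3·x - 1]].
At the point, J = [[5.000, 15.500], [0.000, -1.000]] (det J = -5.000).
Solving J·Δ = −F gives Δ = (0.775, 0.750).
Then the next iterate is (x, y)₁ = (-0.725, -0.250).
Re-evaluating at (-0.725, -0.250): F = (-4.59375, 1.44344), so ‖F‖₂ = 4.815.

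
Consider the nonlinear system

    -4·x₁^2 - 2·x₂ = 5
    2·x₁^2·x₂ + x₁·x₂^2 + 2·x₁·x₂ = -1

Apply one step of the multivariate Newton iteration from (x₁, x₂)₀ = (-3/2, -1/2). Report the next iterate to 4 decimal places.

At (-3/2, -1/2): F = (-13.0000, -0.1250).
Jacobian J = [[-8·x₁, -2], [4·x₁·x₂ + x₂^2 + 2·x₂, 2·x₁^2 + 2·x₁·x₂ + 2·x₁]].
At the point, J = [[12.0000, -2.0000], [2.2500, 3.0000]] (det J = 40.5000).
Solving J·Δ = −F gives Δ = (0.9691, -0.6852).
Then the next iterate is (x₁, x₂)₁ = (-0.5309, -1.1852).

(-0.5309, -1.1852)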